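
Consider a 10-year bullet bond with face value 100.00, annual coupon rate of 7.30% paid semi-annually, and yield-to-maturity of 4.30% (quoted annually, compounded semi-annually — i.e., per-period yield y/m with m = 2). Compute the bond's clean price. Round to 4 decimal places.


Coupon per period c = face * coupon_rate / m = 3.650000
Periods per year m = 2; per-period yield y/m = 0.021500
Number of cashflows N = 20
Cashflows (t years, CF_t, discount factor 1/(1+y/m)^(m*t), PV):
  t = 0.5000: CF_t = 3.650000, DF = 0.978953, PV = 3.573177
  t = 1.0000: CF_t = 3.650000, DF = 0.958348, PV = 3.497970
  t = 1.5000: CF_t = 3.650000, DF = 0.938177, PV = 3.424347
  t = 2.0000: CF_t = 3.650000, DF = 0.918431, PV = 3.352273
  t = 2.5000: CF_t = 3.650000, DF = 0.899100, PV = 3.281716
  t = 3.0000: CF_t = 3.650000, DF = 0.880177, PV = 3.212644
  t = 3.5000: CF_t = 3.650000, DF = 0.861651, PV = 3.145026
  t = 4.0000: CF_t = 3.650000, DF = 0.843515, PV = 3.078831
  t = 4.5000: CF_t = 3.650000, DF = 0.825762, PV = 3.014030
  t = 5.0000: CF_t = 3.650000, DF = 0.808381, PV = 2.950592
  t = 5.5000: CF_t = 3.650000, DF = 0.791367, PV = 2.888489
  t = 6.0000: CF_t = 3.650000, DF = 0.774711, PV = 2.827694
  t = 6.5000: CF_t = 3.650000, DF = 0.758405, PV = 2.768178
  t = 7.0000: CF_t = 3.650000, DF = 0.742442, PV = 2.709915
  t = 7.5000: CF_t = 3.650000, DF = 0.726816, PV = 2.652878
  t = 8.0000: CF_t = 3.650000, DF = 0.711518, PV = 2.597042
  t = 8.5000: CF_t = 3.650000, DF = 0.696543, PV = 2.542381
  t = 9.0000: CF_t = 3.650000, DF = 0.681882, PV = 2.488870
  t = 9.5000: CF_t = 3.650000, DF = 0.667530, PV = 2.436485
  t = 10.0000: CF_t = 103.650000, DF = 0.653480, PV = 67.733246
Price P = sum_t PV_t = 124.175785

Answer: Price = 124.1758


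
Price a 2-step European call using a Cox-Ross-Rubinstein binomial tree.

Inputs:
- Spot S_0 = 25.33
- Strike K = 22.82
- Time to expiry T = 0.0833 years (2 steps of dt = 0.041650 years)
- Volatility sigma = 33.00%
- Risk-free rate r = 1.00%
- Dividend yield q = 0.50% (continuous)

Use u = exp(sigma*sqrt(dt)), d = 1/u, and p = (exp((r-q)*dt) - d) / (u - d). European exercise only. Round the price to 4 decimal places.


dt = T/N = 0.041650
u = exp(sigma*sqrt(dt)) = 1.069667; d = 1/u = 0.934870
p = (exp((r-q)*dt) - d) / (u - d) = 0.484715
Discount per step: exp(-r*dt) = 0.999584
Stock lattice S(k, i) with i counting down-moves:
  k=0: S(0,0) = 25.3300
  k=1: S(1,0) = 27.0947; S(1,1) = 23.6803
  k=2: S(2,0) = 28.9823; S(2,1) = 25.3300; S(2,2) = 22.1380
Terminal payoffs V(N, i) = max(S_T - K, 0):
  V(2,0) = 6.162275; V(2,1) = 2.510000; V(2,2) = 0.000000
Backward induction: V(k, i) = exp(-r*dt) * [p * V(k+1, i) + (1-p) * V(k+1, i+1)].
  V(1,0) = exp(-r*dt) * [p*6.162275 + (1-p)*2.510000] = 4.278529
  V(1,1) = exp(-r*dt) * [p*2.510000 + (1-p)*0.000000] = 1.216127
  V(0,0) = exp(-r*dt) * [p*4.278529 + (1-p)*1.216127] = 2.699393

Answer: Price = V(0,0) = 2.6994


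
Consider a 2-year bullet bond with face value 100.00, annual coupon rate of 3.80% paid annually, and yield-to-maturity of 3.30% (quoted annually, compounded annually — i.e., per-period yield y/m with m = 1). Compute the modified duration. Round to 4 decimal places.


Answer: Modified duration = 1.9008

Derivation:
Coupon per period c = face * coupon_rate / m = 3.800000
Periods per year m = 1; per-period yield y/m = 0.033000
Number of cashflows N = 2
Cashflows (t years, CF_t, discount factor 1/(1+y/m)^(m*t), PV):
  t = 1.0000: CF_t = 3.800000, DF = 0.968054, PV = 3.678606
  t = 2.0000: CF_t = 103.800000, DF = 0.937129, PV = 97.273986
Price P = sum_t PV_t = 100.952592
First compute Macaulay numerator sum_t t * PV_t:
  t * PV_t at t = 1.0000: 3.678606
  t * PV_t at t = 2.0000: 194.547971
Macaulay duration D = 198.226577 / 100.952592 = 1.963561
Modified duration = D / (1 + y/m) = 1.963561 / (1 + 0.033000) = 1.900834


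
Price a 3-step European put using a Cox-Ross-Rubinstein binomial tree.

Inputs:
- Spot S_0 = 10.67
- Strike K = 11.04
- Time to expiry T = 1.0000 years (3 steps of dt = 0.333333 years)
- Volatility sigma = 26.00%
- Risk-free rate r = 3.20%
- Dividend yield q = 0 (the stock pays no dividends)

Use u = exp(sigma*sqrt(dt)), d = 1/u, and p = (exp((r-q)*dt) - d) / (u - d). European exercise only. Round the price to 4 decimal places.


dt = T/N = 0.333333
u = exp(sigma*sqrt(dt)) = 1.161963; d = 1/u = 0.860612
p = (exp((r-q)*dt) - d) / (u - d) = 0.498128
Discount per step: exp(-r*dt) = 0.989390
Stock lattice S(k, i) with i counting down-moves:
  k=0: S(0,0) = 10.6700
  k=1: S(1,0) = 12.3981; S(1,1) = 9.1827
  k=2: S(2,0) = 14.4062; S(2,1) = 10.6700; S(2,2) = 7.9028
  k=3: S(3,0) = 16.7395; S(3,1) = 12.3981; S(3,2) = 9.1827; S(3,3) = 6.8012
Terminal payoffs V(N, i) = max(K - S_T, 0):
  V(3,0) = 0.000000; V(3,1) = 0.000000; V(3,2) = 1.857266; V(3,3) = 4.238774
Backward induction: V(k, i) = exp(-r*dt) * [p * V(k+1, i) + (1-p) * V(k+1, i+1)].
  V(2,0) = exp(-r*dt) * [p*0.000000 + (1-p)*0.000000] = 0.000000
  V(2,1) = exp(-r*dt) * [p*0.000000 + (1-p)*1.857266] = 0.922220
  V(2,2) = exp(-r*dt) * [p*1.857266 + (1-p)*4.238774] = 3.020091
  V(1,0) = exp(-r*dt) * [p*0.000000 + (1-p)*0.922220] = 0.457925
  V(1,1) = exp(-r*dt) * [p*0.922220 + (1-p)*3.020091] = 1.954127
  V(0,0) = exp(-r*dt) * [p*0.457925 + (1-p)*1.954127] = 1.196001

Answer: Price = V(0,0) = 1.1960


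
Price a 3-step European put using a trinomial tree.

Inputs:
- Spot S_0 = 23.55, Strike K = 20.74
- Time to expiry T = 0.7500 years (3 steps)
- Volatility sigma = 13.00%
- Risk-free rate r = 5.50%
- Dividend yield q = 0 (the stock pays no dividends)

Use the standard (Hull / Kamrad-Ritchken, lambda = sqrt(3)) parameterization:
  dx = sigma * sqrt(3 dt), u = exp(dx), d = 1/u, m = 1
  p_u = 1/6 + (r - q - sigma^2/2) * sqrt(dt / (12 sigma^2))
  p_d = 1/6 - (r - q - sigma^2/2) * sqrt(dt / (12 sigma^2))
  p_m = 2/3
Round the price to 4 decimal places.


dt = T/N = 0.250000; dx = sigma*sqrt(3*dt) = 0.112583
u = exp(dx) = 1.119165; d = 1/u = 0.893523
p_u = 0.218351, p_m = 0.666667, p_d = 0.114983
Discount per step: exp(-r*dt) = 0.986344
Stock lattice S(k, j) with j the centered position index:
  k=0: S(0,+0) = 23.5500
  k=1: S(1,-1) = 21.0425; S(1,+0) = 23.5500; S(1,+1) = 26.3563
  k=2: S(2,-2) = 18.8019; S(2,-1) = 21.0425; S(2,+0) = 23.5500; S(2,+1) = 26.3563; S(2,+2) = 29.4971
  k=3: S(3,-3) = 16.8000; S(3,-2) = 18.8019; S(3,-1) = 21.0425; S(3,+0) = 23.5500; S(3,+1) = 26.3563; S(3,+2) = 29.4971; S(3,+3) = 33.0122
Terminal payoffs V(N, j) = max(K - S_T, 0):
  V(3,-3) = 3.940050; V(3,-2) = 1.938076; V(3,-1) = 0.000000; V(3,+0) = 0.000000; V(3,+1) = 0.000000; V(3,+2) = 0.000000; V(3,+3) = 0.000000
Backward induction: V(k, j) = exp(-r*dt) * [p_u * V(k+1, j+1) + p_m * V(k+1, j) + p_d * V(k+1, j-1)]
  V(2,-2) = exp(-r*dt) * [p_u*0.000000 + p_m*1.938076 + p_d*3.940050] = 1.721257
  V(2,-1) = exp(-r*dt) * [p_u*0.000000 + p_m*0.000000 + p_d*1.938076] = 0.219802
  V(2,+0) = exp(-r*dt) * [p_u*0.000000 + p_m*0.000000 + p_d*0.000000] = 0.000000
  V(2,+1) = exp(-r*dt) * [p_u*0.000000 + p_m*0.000000 + p_d*0.000000] = 0.000000
  V(2,+2) = exp(-r*dt) * [p_u*0.000000 + p_m*0.000000 + p_d*0.000000] = 0.000000
  V(1,-1) = exp(-r*dt) * [p_u*0.000000 + p_m*0.219802 + p_d*1.721257] = 0.339746
  V(1,+0) = exp(-r*dt) * [p_u*0.000000 + p_m*0.000000 + p_d*0.219802] = 0.024928
  V(1,+1) = exp(-r*dt) * [p_u*0.000000 + p_m*0.000000 + p_d*0.000000] = 0.000000
  V(0,+0) = exp(-r*dt) * [p_u*0.000000 + p_m*0.024928 + p_d*0.339746] = 0.054923

Answer: Price = V(0,0) = 0.0549


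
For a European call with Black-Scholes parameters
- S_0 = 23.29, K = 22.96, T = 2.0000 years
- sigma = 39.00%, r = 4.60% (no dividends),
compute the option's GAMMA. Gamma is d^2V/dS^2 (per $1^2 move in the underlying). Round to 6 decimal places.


Answer: Gamma = 0.027830

Derivation:
d1 = 0.4684501062; d2 = -0.0830931832
phi(d1) = 0.3574852115; exp(-qT) = 1.0000000000; exp(-rT) = 0.9121051495
Gamma = exp(-qT) * phi(d1) / (S * sigma * sqrt(T)) = 1.0000000000 * 0.3574852115 / (23.2900 * 0.3900 * 1.4142135624) = 0.027830


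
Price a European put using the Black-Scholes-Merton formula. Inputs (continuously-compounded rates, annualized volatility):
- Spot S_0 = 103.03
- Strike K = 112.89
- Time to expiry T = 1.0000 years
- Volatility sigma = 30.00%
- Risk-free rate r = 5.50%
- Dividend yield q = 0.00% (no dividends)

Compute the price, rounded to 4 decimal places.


d1 = (ln(S/K) + (r - q + 0.5*sigma^2) * T) / (sigma * sqrt(T)) = 0.02868772
d2 = d1 - sigma * sqrt(T) = -0.27131228
exp(-rT) = 0.94648515; exp(-qT) = 1.00000000
P = K * exp(-rT) * N(-d2) - S_0 * exp(-qT) * N(-d1)
N(-d1) = 0.48855683; N(-d2) = 0.60692457
P = 112.8900 * 0.94648515 * 0.60692457 - 103.0300 * 1.00000000 * 0.48855683 = 14.5131

Answer: Price = 14.5131


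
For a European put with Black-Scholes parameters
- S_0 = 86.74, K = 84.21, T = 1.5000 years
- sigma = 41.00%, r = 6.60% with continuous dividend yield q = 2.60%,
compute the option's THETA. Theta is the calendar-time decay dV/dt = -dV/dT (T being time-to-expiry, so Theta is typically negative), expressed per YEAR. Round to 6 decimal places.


d1 = 0.4295099797; d2 = -0.0726354176
phi(d1) = 0.3637902024; exp(-qT) = 0.9617507091; exp(-rT) = 0.9057427080
Theta = -S*exp(-qT)*phi(d1)*sigma/(2*sqrt(T)) + r*K*exp(-rT)*N(-d2) - q*S*exp(-qT)*N(-d1)
N(-d1) = 0.3337760664; N(-d2) = 0.5289518790; sqrt(T) = 1.2247448714
Term 1 = -86.7400 * 0.9617507091 * 0.3637902024 * 0.4100 / (2 * 1.2247448714) = -5.0797362447
Term 2 = 0.0660 * 84.2100 * 0.9057427080 * 0.5289518790 = 2.6627390867
Term 3 = -0.0260 * 86.7400 * 0.9617507091 * 0.3337760664 = -0.7239531683
Theta = -5.0797362447 + (2.6627390867) + (-0.7239531683) = -3.140950

Answer: Theta = -3.140950


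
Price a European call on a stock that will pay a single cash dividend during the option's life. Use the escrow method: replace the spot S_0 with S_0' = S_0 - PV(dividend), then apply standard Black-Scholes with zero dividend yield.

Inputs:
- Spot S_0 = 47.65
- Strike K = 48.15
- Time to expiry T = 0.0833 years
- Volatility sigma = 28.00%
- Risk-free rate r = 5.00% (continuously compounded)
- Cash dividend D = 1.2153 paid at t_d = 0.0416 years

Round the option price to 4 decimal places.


Answer: Price = 0.8828

Derivation:
PV(D) = D * exp(-r * t_d) = 1.2153 * 0.99792216 = 1.21277480
S_0' = S_0 - PV(D) = 47.6500 - 1.21277480 = 46.43722520
d1 = (ln(S_0'/K) + (r + sigma^2/2)*T) / (sigma*sqrt(T)) = -0.35624738
d2 = d1 - sigma*sqrt(T) = -0.43706025
exp(-rT) = 0.99584366
N(d1) = 0.36082766; N(d2) = 0.33103383
C = S_0' * N(d1) - K * exp(-rT) * N(d2) = 46.43722520 * 0.36082766 - 48.1500 * 0.99584366 * 0.33103383 = 0.8828


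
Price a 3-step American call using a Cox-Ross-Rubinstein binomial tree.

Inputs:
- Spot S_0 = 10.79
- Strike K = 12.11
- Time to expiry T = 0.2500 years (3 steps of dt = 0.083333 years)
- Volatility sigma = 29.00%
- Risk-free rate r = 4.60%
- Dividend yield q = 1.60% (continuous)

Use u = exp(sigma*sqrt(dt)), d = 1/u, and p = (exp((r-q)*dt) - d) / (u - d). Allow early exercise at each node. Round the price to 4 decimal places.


dt = T/N = 0.083333
u = exp(sigma*sqrt(dt)) = 1.087320; d = 1/u = 0.919693
p = (exp((r-q)*dt) - d) / (u - d) = 0.494016
Discount per step: exp(-r*dt) = 0.996174
Stock lattice S(k, i) with i counting down-moves:
  k=0: S(0,0) = 10.7900
  k=1: S(1,0) = 11.7322; S(1,1) = 9.9235
  k=2: S(2,0) = 12.7566; S(2,1) = 10.7900; S(2,2) = 9.1266
  k=3: S(3,0) = 13.8705; S(3,1) = 11.7322; S(3,2) = 9.9235; S(3,3) = 8.3936
Terminal payoffs V(N, i) = max(S_T - K, 0):
  V(3,0) = 1.760540; V(3,1) = 0.000000; V(3,2) = 0.000000; V(3,3) = 0.000000
Backward induction: V(k, i) = exp(-r*dt) * [p * V(k+1, i) + (1-p) * V(k+1, i+1)]; then take max(V_cont, immediate exercise) for American.
  V(2,0) = exp(-r*dt) * [p*1.760540 + (1-p)*0.000000] = 0.866407; exercise = 0.646633; V(2,0) = max -> 0.866407
  V(2,1) = exp(-r*dt) * [p*0.000000 + (1-p)*0.000000] = 0.000000; exercise = 0.000000; V(2,1) = max -> 0.000000
  V(2,2) = exp(-r*dt) * [p*0.000000 + (1-p)*0.000000] = 0.000000; exercise = 0.000000; V(2,2) = max -> 0.000000
  V(1,0) = exp(-r*dt) * [p*0.866407 + (1-p)*0.000000] = 0.426381; exercise = 0.000000; V(1,0) = max -> 0.426381
  V(1,1) = exp(-r*dt) * [p*0.000000 + (1-p)*0.000000] = 0.000000; exercise = 0.000000; V(1,1) = max -> 0.000000
  V(0,0) = exp(-r*dt) * [p*0.426381 + (1-p)*0.000000] = 0.209833; exercise = 0.000000; V(0,0) = max -> 0.209833

Answer: Price = V(0,0) = 0.2098


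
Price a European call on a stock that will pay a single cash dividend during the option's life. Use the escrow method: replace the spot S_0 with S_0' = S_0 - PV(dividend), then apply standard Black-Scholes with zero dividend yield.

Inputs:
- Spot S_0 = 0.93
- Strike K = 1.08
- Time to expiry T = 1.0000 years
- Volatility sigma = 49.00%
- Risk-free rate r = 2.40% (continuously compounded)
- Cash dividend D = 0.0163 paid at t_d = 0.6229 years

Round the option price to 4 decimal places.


Answer: Price = 0.1281

Derivation:
PV(D) = D * exp(-r * t_d) = 0.0163 * 0.98516159 = 0.01605813
S_0' = S_0 - PV(D) = 0.9300 - 0.01605813 = 0.91394187
d1 = (ln(S_0'/K) + (r + sigma^2/2)*T) / (sigma*sqrt(T)) = -0.04673338
d2 = d1 - sigma*sqrt(T) = -0.53673338
exp(-rT) = 0.97628571
N(d1) = 0.48136286; N(d2) = 0.29572590
C = S_0' * N(d1) - K * exp(-rT) * N(d2) = 0.91394187 * 0.48136286 - 1.0800 * 0.97628571 * 0.29572590 = 0.1281


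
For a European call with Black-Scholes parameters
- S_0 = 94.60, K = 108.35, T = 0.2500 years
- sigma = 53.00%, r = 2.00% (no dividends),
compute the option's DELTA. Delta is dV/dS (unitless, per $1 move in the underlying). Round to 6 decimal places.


Answer: Delta = 0.359146

Derivation:
d1 = -0.3607424601; d2 = -0.6257424601
phi(d1) = 0.3738105748; exp(-qT) = 1.0000000000; exp(-rT) = 0.9950124792
N(d1) = 0.3591459902
Delta = exp(-qT) * N(d1) = 1.0000000000 * 0.3591459902 = 0.359146


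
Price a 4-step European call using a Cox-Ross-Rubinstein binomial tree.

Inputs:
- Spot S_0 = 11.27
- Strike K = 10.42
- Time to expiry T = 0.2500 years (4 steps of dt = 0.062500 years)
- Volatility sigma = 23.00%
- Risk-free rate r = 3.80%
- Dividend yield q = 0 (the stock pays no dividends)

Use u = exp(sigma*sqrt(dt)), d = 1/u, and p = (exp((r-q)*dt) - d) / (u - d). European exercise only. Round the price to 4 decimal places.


Answer: Price = V(0,0) = 1.1251

Derivation:
dt = T/N = 0.062500
u = exp(sigma*sqrt(dt)) = 1.059185; d = 1/u = 0.944122
p = (exp((r-q)*dt) - d) / (u - d) = 0.506294
Discount per step: exp(-r*dt) = 0.997628
Stock lattice S(k, i) with i counting down-moves:
  k=0: S(0,0) = 11.2700
  k=1: S(1,0) = 11.9370; S(1,1) = 10.6403
  k=2: S(2,0) = 12.6435; S(2,1) = 11.2700; S(2,2) = 10.0457
  k=3: S(3,0) = 13.3918; S(3,1) = 11.9370; S(3,2) = 10.6403; S(3,3) = 9.4844
  k=4: S(4,0) = 14.1844; S(4,1) = 12.6435; S(4,2) = 11.2700; S(4,3) = 10.0457; S(4,4) = 8.9544
Terminal payoffs V(N, i) = max(S_T - K, 0):
  V(4,0) = 3.764422; V(4,1) = 2.223514; V(4,2) = 0.850000; V(4,3) = 0.000000; V(4,4) = 0.000000
Backward induction: V(k, i) = exp(-r*dt) * [p * V(k+1, i) + (1-p) * V(k+1, i+1)].
  V(3,0) = exp(-r*dt) * [p*3.764422 + (1-p)*2.223514] = 2.996542
  V(3,1) = exp(-r*dt) * [p*2.223514 + (1-p)*0.850000] = 1.541736
  V(3,2) = exp(-r*dt) * [p*0.850000 + (1-p)*0.000000] = 0.429329
  V(3,3) = exp(-r*dt) * [p*0.000000 + (1-p)*0.000000] = 0.000000
  V(2,0) = exp(-r*dt) * [p*2.996542 + (1-p)*1.541736] = 2.272891
  V(2,1) = exp(-r*dt) * [p*1.541736 + (1-p)*0.429329] = 0.990180
  V(2,2) = exp(-r*dt) * [p*0.429329 + (1-p)*0.000000] = 0.216851
  V(1,0) = exp(-r*dt) * [p*2.272891 + (1-p)*0.990180] = 1.635720
  V(1,1) = exp(-r*dt) * [p*0.990180 + (1-p)*0.216851] = 0.606940
  V(0,0) = exp(-r*dt) * [p*1.635720 + (1-p)*0.606940] = 1.125130


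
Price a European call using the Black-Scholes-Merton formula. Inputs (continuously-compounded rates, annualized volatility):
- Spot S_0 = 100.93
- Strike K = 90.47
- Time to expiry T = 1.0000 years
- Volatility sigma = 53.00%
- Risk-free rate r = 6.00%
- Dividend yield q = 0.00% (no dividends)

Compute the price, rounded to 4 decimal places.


d1 = (ln(S/K) + (r - q + 0.5*sigma^2) * T) / (sigma * sqrt(T)) = 0.58463944
d2 = d1 - sigma * sqrt(T) = 0.05463944
exp(-rT) = 0.94176453; exp(-qT) = 1.00000000
C = S_0 * exp(-qT) * N(d1) - K * exp(-rT) * N(d2)
N(d1) = 0.72060491; N(d2) = 0.52178714
C = 100.9300 * 1.00000000 * 0.72060491 - 90.4700 * 0.94176453 * 0.52178714 = 28.2736

Answer: Price = 28.2736


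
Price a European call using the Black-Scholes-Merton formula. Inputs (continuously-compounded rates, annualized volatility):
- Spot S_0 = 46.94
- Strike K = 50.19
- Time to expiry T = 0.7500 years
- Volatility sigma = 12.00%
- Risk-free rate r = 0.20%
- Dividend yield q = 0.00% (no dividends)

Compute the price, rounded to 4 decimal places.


Answer: Price = 0.8092

Derivation:
d1 = (ln(S/K) + (r - q + 0.5*sigma^2) * T) / (sigma * sqrt(T)) = -0.57778918
d2 = d1 - sigma * sqrt(T) = -0.68171223
exp(-rT) = 0.99850112; exp(-qT) = 1.00000000
C = S_0 * exp(-qT) * N(d1) - K * exp(-rT) * N(d2)
N(d1) = 0.28170323; N(d2) = 0.24771047
C = 46.9400 * 1.00000000 * 0.28170323 - 50.1900 * 0.99850112 * 0.24771047 = 0.8092


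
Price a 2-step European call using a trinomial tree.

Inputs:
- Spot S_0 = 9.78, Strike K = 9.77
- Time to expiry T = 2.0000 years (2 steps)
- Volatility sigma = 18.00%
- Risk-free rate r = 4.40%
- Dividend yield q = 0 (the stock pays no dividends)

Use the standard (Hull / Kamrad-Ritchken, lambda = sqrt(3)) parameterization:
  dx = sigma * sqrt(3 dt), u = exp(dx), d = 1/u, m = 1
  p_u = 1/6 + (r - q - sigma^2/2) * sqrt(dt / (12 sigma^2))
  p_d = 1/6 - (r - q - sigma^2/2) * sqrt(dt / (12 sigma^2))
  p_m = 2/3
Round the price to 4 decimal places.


dt = T/N = 1.000000; dx = sigma*sqrt(3*dt) = 0.311769
u = exp(dx) = 1.365839; d = 1/u = 0.732151
p_u = 0.211251, p_m = 0.666667, p_d = 0.122082
Discount per step: exp(-r*dt) = 0.956954
Stock lattice S(k, j) with j the centered position index:
  k=0: S(0,+0) = 9.7800
  k=1: S(1,-1) = 7.1604; S(1,+0) = 9.7800; S(1,+1) = 13.3579
  k=2: S(2,-2) = 5.2425; S(2,-1) = 7.1604; S(2,+0) = 9.7800; S(2,+1) = 13.3579; S(2,+2) = 18.2448
Terminal payoffs V(N, j) = max(S_T - K, 0):
  V(2,-2) = 0.000000; V(2,-1) = 0.000000; V(2,+0) = 0.010000; V(2,+1) = 3.587909; V(2,+2) = 8.474757
Backward induction: V(k, j) = exp(-r*dt) * [p_u * V(k+1, j+1) + p_m * V(k+1, j) + p_d * V(k+1, j-1)]
  V(1,-1) = exp(-r*dt) * [p_u*0.010000 + p_m*0.000000 + p_d*0.000000] = 0.002022
  V(1,+0) = exp(-r*dt) * [p_u*3.587909 + p_m*0.010000 + p_d*0.000000] = 0.731702
  V(1,+1) = exp(-r*dt) * [p_u*8.474757 + p_m*3.587909 + p_d*0.010000] = 4.003379
  V(0,+0) = exp(-r*dt) * [p_u*4.003379 + p_m*0.731702 + p_d*0.002022] = 1.276352

Answer: Price = V(0,0) = 1.2764


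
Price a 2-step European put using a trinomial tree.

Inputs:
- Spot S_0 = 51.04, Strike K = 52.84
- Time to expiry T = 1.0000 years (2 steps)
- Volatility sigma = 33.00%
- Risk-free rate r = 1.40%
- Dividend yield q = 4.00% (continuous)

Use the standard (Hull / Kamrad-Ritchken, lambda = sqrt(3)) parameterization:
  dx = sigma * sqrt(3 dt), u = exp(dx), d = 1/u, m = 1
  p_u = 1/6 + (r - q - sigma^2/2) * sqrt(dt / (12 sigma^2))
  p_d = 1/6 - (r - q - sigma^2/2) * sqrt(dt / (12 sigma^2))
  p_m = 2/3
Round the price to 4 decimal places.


dt = T/N = 0.500000; dx = sigma*sqrt(3*dt) = 0.404166
u = exp(dx) = 1.498052; d = 1/u = 0.667533
p_u = 0.116904, p_m = 0.666667, p_d = 0.216430
Discount per step: exp(-r*dt) = 0.993024
Stock lattice S(k, j) with j the centered position index:
  k=0: S(0,+0) = 51.0400
  k=1: S(1,-1) = 34.0709; S(1,+0) = 51.0400; S(1,+1) = 76.4606
  k=2: S(2,-2) = 22.7435; S(2,-1) = 34.0709; S(2,+0) = 51.0400; S(2,+1) = 76.4606; S(2,+2) = 114.5420
Terminal payoffs V(N, j) = max(K - S_T, 0):
  V(2,-2) = 30.096531; V(2,-1) = 18.769094; V(2,+0) = 1.800000; V(2,+1) = 0.000000; V(2,+2) = 0.000000
Backward induction: V(k, j) = exp(-r*dt) * [p_u * V(k+1, j+1) + p_m * V(k+1, j) + p_d * V(k+1, j-1)]
  V(1,-1) = exp(-r*dt) * [p_u*1.800000 + p_m*18.769094 + p_d*30.096531] = 19.102749
  V(1,+0) = exp(-r*dt) * [p_u*0.000000 + p_m*1.800000 + p_d*18.769094] = 5.225482
  V(1,+1) = exp(-r*dt) * [p_u*0.000000 + p_m*0.000000 + p_d*1.800000] = 0.386856
  V(0,+0) = exp(-r*dt) * [p_u*0.386856 + p_m*5.225482 + p_d*19.102749] = 7.609825

Answer: Price = V(0,0) = 7.6098


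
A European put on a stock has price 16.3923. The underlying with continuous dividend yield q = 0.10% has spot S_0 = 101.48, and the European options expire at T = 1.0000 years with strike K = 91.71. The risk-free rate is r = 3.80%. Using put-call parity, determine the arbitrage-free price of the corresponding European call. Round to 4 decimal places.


Answer: Call price = 29.4805

Derivation:
Put-call parity: C - P = S_0 * exp(-qT) - K * exp(-rT).
S_0 * exp(-qT) = 101.4800 * 0.99900050 = 101.37857072
K * exp(-rT) = 91.7100 * 0.96271294 = 88.29040381
C = P + S*exp(-qT) - K*exp(-rT)
C = 16.3923 + 101.37857072 - 88.29040381 = 29.4805


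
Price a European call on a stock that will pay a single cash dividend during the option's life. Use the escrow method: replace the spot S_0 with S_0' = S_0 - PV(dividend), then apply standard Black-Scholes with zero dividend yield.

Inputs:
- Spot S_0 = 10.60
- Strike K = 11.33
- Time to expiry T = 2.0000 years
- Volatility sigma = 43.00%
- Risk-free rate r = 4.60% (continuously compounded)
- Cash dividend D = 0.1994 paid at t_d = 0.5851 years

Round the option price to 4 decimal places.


PV(D) = D * exp(-r * t_d) = 0.1994 * 0.97344437 = 0.19410481
S_0' = S_0 - PV(D) = 10.6000 - 0.19410481 = 10.40589519
d1 = (ln(S_0'/K) + (r + sigma^2/2)*T) / (sigma*sqrt(T)) = 0.31543280
d2 = d1 - sigma*sqrt(T) = -0.29267903
exp(-rT) = 0.91210515
N(d1) = 0.62378347; N(d2) = 0.38488375
C = S_0' * N(d1) - K * exp(-rT) * N(d2) = 10.40589519 * 0.62378347 - 11.3300 * 0.91210515 * 0.38488375 = 2.5136

Answer: Price = 2.5136


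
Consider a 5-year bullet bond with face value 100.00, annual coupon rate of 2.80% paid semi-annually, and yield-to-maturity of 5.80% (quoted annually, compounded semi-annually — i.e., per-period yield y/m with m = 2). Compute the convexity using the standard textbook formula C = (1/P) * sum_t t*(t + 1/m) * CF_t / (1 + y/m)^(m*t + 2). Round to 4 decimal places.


Coupon per period c = face * coupon_rate / m = 1.400000
Periods per year m = 2; per-period yield y/m = 0.029000
Number of cashflows N = 10
Cashflows (t years, CF_t, discount factor 1/(1+y/m)^(m*t), PV):
  t = 0.5000: CF_t = 1.400000, DF = 0.971817, PV = 1.360544
  t = 1.0000: CF_t = 1.400000, DF = 0.944429, PV = 1.322200
  t = 1.5000: CF_t = 1.400000, DF = 0.917812, PV = 1.284937
  t = 2.0000: CF_t = 1.400000, DF = 0.891946, PV = 1.248724
  t = 2.5000: CF_t = 1.400000, DF = 0.866808, PV = 1.213532
  t = 3.0000: CF_t = 1.400000, DF = 0.842379, PV = 1.179331
  t = 3.5000: CF_t = 1.400000, DF = 0.818639, PV = 1.146094
  t = 4.0000: CF_t = 1.400000, DF = 0.795567, PV = 1.113794
  t = 4.5000: CF_t = 1.400000, DF = 0.773146, PV = 1.082405
  t = 5.0000: CF_t = 101.400000, DF = 0.751357, PV = 76.187585
Price P = sum_t PV_t = 87.139148
Convexity numerator sum_t t*(t + 1/m) * CF_t / (1+y/m)^(m*t + 2):
  t = 0.5000: term = 0.642469
  t = 1.0000: term = 1.873086
  t = 1.5000: term = 3.640595
  t = 2.0000: term = 5.896656
  t = 2.5000: term = 8.595708
  t = 3.0000: term = 11.694841
  t = 3.5000: term = 15.153666
  t = 4.0000: term = 18.934193
  t = 4.5000: term = 23.000720
  t = 5.0000: term = 1978.728239
Convexity = (1/P) * sum = 2068.160173 / 87.139148 = 23.733996

Answer: Convexity = 23.7340


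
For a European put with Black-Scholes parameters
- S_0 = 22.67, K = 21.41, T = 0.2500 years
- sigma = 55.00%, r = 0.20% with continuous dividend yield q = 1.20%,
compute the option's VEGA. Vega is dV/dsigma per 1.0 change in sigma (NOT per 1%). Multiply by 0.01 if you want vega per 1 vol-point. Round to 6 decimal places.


d1 = 0.3363522252; d2 = 0.0613522252
phi(d1) = 0.3770019410; exp(-qT) = 0.9970044955; exp(-rT) = 0.9995001250
Vega = S * exp(-qT) * phi(d1) * sqrt(T) = 22.6700 * 0.9970044955 * 0.3770019410 * 0.5000000000 = 4.260516

Answer: Vega = 4.260516


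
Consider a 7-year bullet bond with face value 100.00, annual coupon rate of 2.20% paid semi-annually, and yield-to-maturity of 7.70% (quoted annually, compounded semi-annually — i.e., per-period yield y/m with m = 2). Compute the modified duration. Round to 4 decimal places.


Coupon per period c = face * coupon_rate / m = 1.100000
Periods per year m = 2; per-period yield y/m = 0.038500
Number of cashflows N = 14
Cashflows (t years, CF_t, discount factor 1/(1+y/m)^(m*t), PV):
  t = 0.5000: CF_t = 1.100000, DF = 0.962927, PV = 1.059220
  t = 1.0000: CF_t = 1.100000, DF = 0.927229, PV = 1.019952
  t = 1.5000: CF_t = 1.100000, DF = 0.892854, PV = 0.982140
  t = 2.0000: CF_t = 1.100000, DF = 0.859754, PV = 0.945729
  t = 2.5000: CF_t = 1.100000, DF = 0.827880, PV = 0.910668
  t = 3.0000: CF_t = 1.100000, DF = 0.797188, PV = 0.876907
  t = 3.5000: CF_t = 1.100000, DF = 0.767635, PV = 0.844398
  t = 4.0000: CF_t = 1.100000, DF = 0.739176, PV = 0.813094
  t = 4.5000: CF_t = 1.100000, DF = 0.711773, PV = 0.782950
  t = 5.0000: CF_t = 1.100000, DF = 0.685386, PV = 0.753924
  t = 5.5000: CF_t = 1.100000, DF = 0.659977, PV = 0.725974
  t = 6.0000: CF_t = 1.100000, DF = 0.635509, PV = 0.699060
  t = 6.5000: CF_t = 1.100000, DF = 0.611949, PV = 0.673144
  t = 7.0000: CF_t = 101.100000, DF = 0.589263, PV = 59.574464
Price P = sum_t PV_t = 70.661625
First compute Macaulay numerator sum_t t * PV_t:
  t * PV_t at t = 0.5000: 0.529610
  t * PV_t at t = 1.0000: 1.019952
  t * PV_t at t = 1.5000: 1.473209
  t * PV_t at t = 2.0000: 1.891458
  t * PV_t at t = 2.5000: 2.276671
  t * PV_t at t = 3.0000: 2.630722
  t * PV_t at t = 3.5000: 2.955393
  t * PV_t at t = 4.0000: 3.252375
  t * PV_t at t = 4.5000: 3.523276
  t * PV_t at t = 5.0000: 3.769621
  t * PV_t at t = 5.5000: 3.992858
  t * PV_t at t = 6.0000: 4.194362
  t * PV_t at t = 6.5000: 4.375438
  t * PV_t at t = 7.0000: 417.021248
Macaulay duration D = 452.906193 / 70.661625 = 6.409507
Modified duration = D / (1 + y/m) = 6.409507 / (1 + 0.038500) = 6.171889

Answer: Modified duration = 6.1719


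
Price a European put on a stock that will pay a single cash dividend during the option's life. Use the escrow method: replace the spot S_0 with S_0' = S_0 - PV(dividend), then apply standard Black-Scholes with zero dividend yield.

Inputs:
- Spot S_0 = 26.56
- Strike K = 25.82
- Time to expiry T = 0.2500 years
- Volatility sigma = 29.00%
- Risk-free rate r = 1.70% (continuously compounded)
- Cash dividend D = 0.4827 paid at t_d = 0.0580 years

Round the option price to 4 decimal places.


Answer: Price = 1.3201

Derivation:
PV(D) = D * exp(-r * t_d) = 0.4827 * 0.99901449 = 0.48222429
S_0' = S_0 - PV(D) = 26.5600 - 0.48222429 = 26.07777571
d1 = (ln(S_0'/K) + (r + sigma^2/2)*T) / (sigma*sqrt(T)) = 0.17032111
d2 = d1 - sigma*sqrt(T) = 0.02532111
exp(-rT) = 0.99575902
N(-d1) = 0.43237881; N(-d2) = 0.48989942
P = K * exp(-rT) * N(-d2) - S_0' * N(-d1) = 25.8200 * 0.99575902 * 0.48989942 - 26.07777571 * 0.43237881 = 1.3201


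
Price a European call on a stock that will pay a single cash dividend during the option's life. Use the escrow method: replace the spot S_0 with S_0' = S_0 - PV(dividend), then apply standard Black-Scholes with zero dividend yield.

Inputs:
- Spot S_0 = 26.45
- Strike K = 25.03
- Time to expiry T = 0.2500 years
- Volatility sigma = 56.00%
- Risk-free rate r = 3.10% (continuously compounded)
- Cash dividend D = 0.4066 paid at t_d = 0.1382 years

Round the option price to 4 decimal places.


PV(D) = D * exp(-r * t_d) = 0.4066 * 0.99572496 = 0.40486177
S_0' = S_0 - PV(D) = 26.4500 - 0.40486177 = 26.04513823
d1 = (ln(S_0'/K) + (r + sigma^2/2)*T) / (sigma*sqrt(T)) = 0.30966433
d2 = d1 - sigma*sqrt(T) = 0.02966433
exp(-rT) = 0.99227995
N(d1) = 0.62159189; N(d2) = 0.51183262
C = S_0' * N(d1) - K * exp(-rT) * N(d2) = 26.04513823 * 0.62159189 - 25.0300 * 0.99227995 * 0.51183262 = 3.4772

Answer: Price = 3.4772


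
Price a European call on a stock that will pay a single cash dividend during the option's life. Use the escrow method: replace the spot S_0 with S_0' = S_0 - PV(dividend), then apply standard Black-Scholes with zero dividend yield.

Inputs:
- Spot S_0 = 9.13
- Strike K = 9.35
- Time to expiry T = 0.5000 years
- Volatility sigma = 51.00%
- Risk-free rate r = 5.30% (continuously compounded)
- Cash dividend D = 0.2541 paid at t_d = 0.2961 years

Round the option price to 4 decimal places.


PV(D) = D * exp(-r * t_d) = 0.2541 * 0.98442920 = 0.25014346
S_0' = S_0 - PV(D) = 9.1300 - 0.25014346 = 8.87985654
d1 = (ln(S_0'/K) + (r + sigma^2/2)*T) / (sigma*sqrt(T)) = 0.11073586
d2 = d1 - sigma*sqrt(T) = -0.24988860
exp(-rT) = 0.97384804
N(d1) = 0.54408709; N(d2) = 0.40133675
C = S_0' * N(d1) - K * exp(-rT) * N(d2) = 8.87985654 * 0.54408709 - 9.3500 * 0.97384804 * 0.40133675 = 1.1771

Answer: Price = 1.1771


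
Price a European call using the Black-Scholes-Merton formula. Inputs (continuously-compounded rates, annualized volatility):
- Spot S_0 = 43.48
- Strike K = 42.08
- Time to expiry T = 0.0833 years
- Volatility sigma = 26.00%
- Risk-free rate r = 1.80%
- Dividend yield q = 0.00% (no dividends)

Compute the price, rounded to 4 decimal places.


d1 = (ln(S/K) + (r - q + 0.5*sigma^2) * T) / (sigma * sqrt(T)) = 0.49364573
d2 = d1 - sigma * sqrt(T) = 0.41860521
exp(-rT) = 0.99850172; exp(-qT) = 1.00000000
C = S_0 * exp(-qT) * N(d1) - K * exp(-rT) * N(d2)
N(d1) = 0.68922180; N(d2) = 0.66224766
C = 43.4800 * 1.00000000 * 0.68922180 - 42.0800 * 0.99850172 * 0.66224766 = 2.1417

Answer: Price = 2.1417


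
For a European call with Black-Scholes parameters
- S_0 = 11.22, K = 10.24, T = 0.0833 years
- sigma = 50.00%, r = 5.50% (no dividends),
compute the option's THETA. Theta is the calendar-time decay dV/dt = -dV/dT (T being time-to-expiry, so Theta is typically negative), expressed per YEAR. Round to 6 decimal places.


d1 = 0.7372409479; d2 = 0.5929322510
phi(d1) = 0.3040081889; exp(-qT) = 1.0000000000; exp(-rT) = 0.9954289791
Theta = -S*exp(-qT)*phi(d1)*sigma/(2*sqrt(T)) - r*K*exp(-rT)*N(d2) + q*S*exp(-qT)*N(d1)
N(d1) = 0.7695120819; N(d2) = 0.7233867533; sqrt(T) = 0.2886173938
Term 1 = -11.2200 * 1.0000000000 * 0.3040081889 * 0.5000 / (2 * 0.2886173938) = -2.9545792741
Term 2 = -0.0550 * 10.2400 * 0.9954289791 * 0.7233867533 = -0.4055491333
Term 3 = 0 (no dividend yield, q = 0)
Theta = -2.9545792741 + (-0.4055491333) + (0.0000000000) = -3.360128

Answer: Theta = -3.360128


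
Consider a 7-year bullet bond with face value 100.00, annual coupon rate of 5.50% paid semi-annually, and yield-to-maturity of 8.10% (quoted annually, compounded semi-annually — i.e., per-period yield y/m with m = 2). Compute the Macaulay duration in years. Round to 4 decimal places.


Answer: Macaulay duration = 5.8022 years

Derivation:
Coupon per period c = face * coupon_rate / m = 2.750000
Periods per year m = 2; per-period yield y/m = 0.040500
Number of cashflows N = 14
Cashflows (t years, CF_t, discount factor 1/(1+y/m)^(m*t), PV):
  t = 0.5000: CF_t = 2.750000, DF = 0.961076, PV = 2.642960
  t = 1.0000: CF_t = 2.750000, DF = 0.923668, PV = 2.540087
  t = 1.5000: CF_t = 2.750000, DF = 0.887715, PV = 2.441217
  t = 2.0000: CF_t = 2.750000, DF = 0.853162, PV = 2.346196
  t = 2.5000: CF_t = 2.750000, DF = 0.819954, PV = 2.254874
  t = 3.0000: CF_t = 2.750000, DF = 0.788039, PV = 2.167106
  t = 3.5000: CF_t = 2.750000, DF = 0.757365, PV = 2.082755
  t = 4.0000: CF_t = 2.750000, DF = 0.727886, PV = 2.001686
  t = 4.5000: CF_t = 2.750000, DF = 0.699554, PV = 1.923773
  t = 5.0000: CF_t = 2.750000, DF = 0.672325, PV = 1.848893
  t = 5.5000: CF_t = 2.750000, DF = 0.646156, PV = 1.776928
  t = 6.0000: CF_t = 2.750000, DF = 0.621005, PV = 1.707763
  t = 6.5000: CF_t = 2.750000, DF = 0.596833, PV = 1.641291
  t = 7.0000: CF_t = 102.750000, DF = 0.573602, PV = 58.937627
Price P = sum_t PV_t = 86.313157
Macaulay numerator sum_t t * PV_t:
  t * PV_t at t = 0.5000: 1.321480
  t * PV_t at t = 1.0000: 2.540087
  t * PV_t at t = 1.5000: 3.661826
  t * PV_t at t = 2.0000: 4.692393
  t * PV_t at t = 2.5000: 5.637185
  t * PV_t at t = 3.0000: 6.501318
  t * PV_t at t = 3.5000: 7.289641
  t * PV_t at t = 4.0000: 8.006745
  t * PV_t at t = 4.5000: 8.656981
  t * PV_t at t = 5.0000: 9.244466
  t * PV_t at t = 5.5000: 9.773102
  t * PV_t at t = 6.0000: 10.246580
  t * PV_t at t = 6.5000: 10.668392
  t * PV_t at t = 7.0000: 412.563390
Macaulay duration D = (sum_t t * PV_t) / P = 500.803586 / 86.313157 = 5.802170


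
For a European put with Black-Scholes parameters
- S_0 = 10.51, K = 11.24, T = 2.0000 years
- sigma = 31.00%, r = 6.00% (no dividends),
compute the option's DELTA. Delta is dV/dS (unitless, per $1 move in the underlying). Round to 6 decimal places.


Answer: Delta = -0.367023

Derivation:
d1 = 0.3397496179; d2 = -0.0986565864
phi(d1) = 0.3765692060; exp(-qT) = 1.0000000000; exp(-rT) = 0.8869204367
N(-d1) = 0.3670225461
Delta = -exp(-qT) * N(-d1) = -1.0000000000 * 0.3670225461 = -0.367023


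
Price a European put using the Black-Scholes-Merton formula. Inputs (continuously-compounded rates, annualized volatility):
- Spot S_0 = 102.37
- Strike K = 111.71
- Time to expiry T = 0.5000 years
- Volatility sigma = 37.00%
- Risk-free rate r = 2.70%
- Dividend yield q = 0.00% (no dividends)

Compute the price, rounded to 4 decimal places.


d1 = (ln(S/K) + (r - q + 0.5*sigma^2) * T) / (sigma * sqrt(T)) = -0.15131140
d2 = d1 - sigma * sqrt(T) = -0.41294091
exp(-rT) = 0.98659072; exp(-qT) = 1.00000000
P = K * exp(-rT) * N(-d2) - S_0 * exp(-qT) * N(-d1)
N(-d1) = 0.56013496; N(-d2) = 0.66017505
P = 111.7100 * 0.98659072 * 0.66017505 - 102.3700 * 1.00000000 * 0.56013496 = 15.4182

Answer: Price = 15.4182


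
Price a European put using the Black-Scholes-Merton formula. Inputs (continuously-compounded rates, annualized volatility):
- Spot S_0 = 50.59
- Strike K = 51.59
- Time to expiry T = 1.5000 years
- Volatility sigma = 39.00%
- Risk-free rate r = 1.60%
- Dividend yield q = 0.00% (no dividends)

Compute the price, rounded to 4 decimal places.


Answer: Price = 9.4169

Derivation:
d1 = (ln(S/K) + (r - q + 0.5*sigma^2) * T) / (sigma * sqrt(T)) = 0.24809159
d2 = d1 - sigma * sqrt(T) = -0.22955891
exp(-rT) = 0.97628571; exp(-qT) = 1.00000000
P = K * exp(-rT) * N(-d2) - S_0 * exp(-qT) * N(-d1)
N(-d1) = 0.40203177; N(-d2) = 0.59078273
P = 51.5900 * 0.97628571 * 0.59078273 - 50.5900 * 1.00000000 * 0.40203177 = 9.4169


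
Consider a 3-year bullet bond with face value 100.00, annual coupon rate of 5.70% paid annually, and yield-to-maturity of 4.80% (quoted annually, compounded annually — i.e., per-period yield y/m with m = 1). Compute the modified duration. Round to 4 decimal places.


Coupon per period c = face * coupon_rate / m = 5.700000
Periods per year m = 1; per-period yield y/m = 0.048000
Number of cashflows N = 3
Cashflows (t years, CF_t, discount factor 1/(1+y/m)^(m*t), PV):
  t = 1.0000: CF_t = 5.700000, DF = 0.954198, PV = 5.438931
  t = 2.0000: CF_t = 5.700000, DF = 0.910495, PV = 5.189820
  t = 3.0000: CF_t = 105.700000, DF = 0.868793, PV = 91.831386
Price P = sum_t PV_t = 102.460137
First compute Macaulay numerator sum_t t * PV_t:
  t * PV_t at t = 1.0000: 5.438931
  t * PV_t at t = 2.0000: 10.379640
  t * PV_t at t = 3.0000: 275.494158
Macaulay duration D = 291.312729 / 102.460137 = 2.843181
Modified duration = D / (1 + y/m) = 2.843181 / (1 + 0.048000) = 2.712959

Answer: Modified duration = 2.7130


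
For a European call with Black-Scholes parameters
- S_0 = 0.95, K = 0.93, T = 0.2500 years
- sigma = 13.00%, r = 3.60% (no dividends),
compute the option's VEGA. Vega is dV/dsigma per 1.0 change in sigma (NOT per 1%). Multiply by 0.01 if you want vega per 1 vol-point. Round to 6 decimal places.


Answer: Vega = 0.167372

Derivation:
d1 = 0.4983061300; d2 = 0.4333061300
phi(d1) = 0.3523631240; exp(-qT) = 1.0000000000; exp(-rT) = 0.9910403788
Vega = S * exp(-qT) * phi(d1) * sqrt(T) = 0.9500 * 1.0000000000 * 0.3523631240 * 0.5000000000 = 0.167372


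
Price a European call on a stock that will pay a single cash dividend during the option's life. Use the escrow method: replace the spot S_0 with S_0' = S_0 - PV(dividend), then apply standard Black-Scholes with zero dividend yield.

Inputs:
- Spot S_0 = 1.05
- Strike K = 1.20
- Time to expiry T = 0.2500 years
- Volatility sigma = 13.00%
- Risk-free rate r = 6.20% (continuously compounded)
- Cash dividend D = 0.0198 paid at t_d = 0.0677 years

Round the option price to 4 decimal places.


PV(D) = D * exp(-r * t_d) = 0.0198 * 0.99581140 = 0.01971707
S_0' = S_0 - PV(D) = 1.0500 - 0.01971707 = 1.03028293
d1 = (ln(S_0'/K) + (r + sigma^2/2)*T) / (sigma*sqrt(T)) = -2.07500921
d2 = d1 - sigma*sqrt(T) = -2.14000921
exp(-rT) = 0.98461951
N(d1) = 0.01899284; N(d2) = 0.01617701
C = S_0' * N(d1) - K * exp(-rT) * N(d2) = 1.03028293 * 0.01899284 - 1.2000 * 0.98461951 * 0.01617701 = 0.0005

Answer: Price = 0.0005


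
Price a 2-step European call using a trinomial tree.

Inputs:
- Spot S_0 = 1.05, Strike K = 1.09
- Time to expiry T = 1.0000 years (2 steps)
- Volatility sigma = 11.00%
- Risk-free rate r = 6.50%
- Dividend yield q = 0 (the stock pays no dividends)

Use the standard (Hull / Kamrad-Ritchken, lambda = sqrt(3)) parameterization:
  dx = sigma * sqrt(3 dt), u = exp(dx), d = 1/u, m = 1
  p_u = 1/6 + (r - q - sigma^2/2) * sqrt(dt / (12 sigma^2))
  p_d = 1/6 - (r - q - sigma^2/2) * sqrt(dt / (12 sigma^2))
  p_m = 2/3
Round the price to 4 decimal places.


Answer: Price = V(0,0) = 0.0588

Derivation:
dt = T/N = 0.500000; dx = sigma*sqrt(3*dt) = 0.134722
u = exp(dx) = 1.144219; d = 1/u = 0.873959
p_u = 0.276059, p_m = 0.666667, p_d = 0.057275
Discount per step: exp(-r*dt) = 0.968022
Stock lattice S(k, j) with j the centered position index:
  k=0: S(0,+0) = 1.0500
  k=1: S(1,-1) = 0.9177; S(1,+0) = 1.0500; S(1,+1) = 1.2014
  k=2: S(2,-2) = 0.8020; S(2,-1) = 0.9177; S(2,+0) = 1.0500; S(2,+1) = 1.2014; S(2,+2) = 1.3747
Terminal payoffs V(N, j) = max(S_T - K, 0):
  V(2,-2) = 0.000000; V(2,-1) = 0.000000; V(2,+0) = 0.000000; V(2,+1) = 0.111430; V(2,+2) = 0.284698
Backward induction: V(k, j) = exp(-r*dt) * [p_u * V(k+1, j+1) + p_m * V(k+1, j) + p_d * V(k+1, j-1)]
  V(1,-1) = exp(-r*dt) * [p_u*0.000000 + p_m*0.000000 + p_d*0.000000] = 0.000000
  V(1,+0) = exp(-r*dt) * [p_u*0.111430 + p_m*0.000000 + p_d*0.000000] = 0.029777
  V(1,+1) = exp(-r*dt) * [p_u*0.284698 + p_m*0.111430 + p_d*0.000000] = 0.147991
  V(0,+0) = exp(-r*dt) * [p_u*0.147991 + p_m*0.029777 + p_d*0.000000] = 0.058765


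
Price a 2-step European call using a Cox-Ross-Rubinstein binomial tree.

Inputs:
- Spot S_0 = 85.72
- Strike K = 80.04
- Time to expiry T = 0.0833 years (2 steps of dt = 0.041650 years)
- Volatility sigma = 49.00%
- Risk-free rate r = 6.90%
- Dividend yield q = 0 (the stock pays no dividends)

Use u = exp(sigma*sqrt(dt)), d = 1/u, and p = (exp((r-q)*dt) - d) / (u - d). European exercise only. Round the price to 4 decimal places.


Answer: Price = V(0,0) = 8.6944

Derivation:
dt = T/N = 0.041650
u = exp(sigma*sqrt(dt)) = 1.105172; d = 1/u = 0.904837
p = (exp((r-q)*dt) - d) / (u - d) = 0.489386
Discount per step: exp(-r*dt) = 0.997130
Stock lattice S(k, i) with i counting down-moves:
  k=0: S(0,0) = 85.7200
  k=1: S(1,0) = 94.7353; S(1,1) = 77.5626
  k=2: S(2,0) = 104.6988; S(2,1) = 85.7200; S(2,2) = 70.1815
Terminal payoffs V(N, i) = max(S_T - K, 0):
  V(2,0) = 24.658817; V(2,1) = 5.680000; V(2,2) = 0.000000
Backward induction: V(k, i) = exp(-r*dt) * [p * V(k+1, i) + (1-p) * V(k+1, i+1)].
  V(1,0) = exp(-r*dt) * [p*24.658817 + (1-p)*5.680000] = 14.925022
  V(1,1) = exp(-r*dt) * [p*5.680000 + (1-p)*0.000000] = 2.771738
  V(0,0) = exp(-r*dt) * [p*14.925022 + (1-p)*2.771738] = 8.694368


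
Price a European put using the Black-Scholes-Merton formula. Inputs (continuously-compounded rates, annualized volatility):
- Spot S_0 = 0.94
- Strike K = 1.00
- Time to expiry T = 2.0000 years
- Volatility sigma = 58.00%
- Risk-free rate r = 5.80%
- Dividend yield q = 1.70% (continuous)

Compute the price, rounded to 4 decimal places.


d1 = (ln(S/K) + (r - q + 0.5*sigma^2) * T) / (sigma * sqrt(T)) = 0.43465683
d2 = d1 - sigma * sqrt(T) = -0.38558704
exp(-rT) = 0.89047522; exp(-qT) = 0.96657150
P = K * exp(-rT) * N(-d2) - S_0 * exp(-qT) * N(-d1)
N(-d1) = 0.33190577; N(-d2) = 0.65009873
P = 1.0000 * 0.89047522 * 0.65009873 - 0.9400 * 0.96657150 * 0.33190577 = 0.2773

Answer: Price = 0.2773
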